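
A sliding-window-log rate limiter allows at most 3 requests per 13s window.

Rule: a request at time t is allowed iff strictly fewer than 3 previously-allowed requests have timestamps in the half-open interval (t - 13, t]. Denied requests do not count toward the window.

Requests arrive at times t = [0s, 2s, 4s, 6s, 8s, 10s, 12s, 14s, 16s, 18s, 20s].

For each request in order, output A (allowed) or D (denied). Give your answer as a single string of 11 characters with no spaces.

Tracking allowed requests in the window:
  req#1 t=0s: ALLOW
  req#2 t=2s: ALLOW
  req#3 t=4s: ALLOW
  req#4 t=6s: DENY
  req#5 t=8s: DENY
  req#6 t=10s: DENY
  req#7 t=12s: DENY
  req#8 t=14s: ALLOW
  req#9 t=16s: ALLOW
  req#10 t=18s: ALLOW
  req#11 t=20s: DENY

Answer: AAADDDDAAAD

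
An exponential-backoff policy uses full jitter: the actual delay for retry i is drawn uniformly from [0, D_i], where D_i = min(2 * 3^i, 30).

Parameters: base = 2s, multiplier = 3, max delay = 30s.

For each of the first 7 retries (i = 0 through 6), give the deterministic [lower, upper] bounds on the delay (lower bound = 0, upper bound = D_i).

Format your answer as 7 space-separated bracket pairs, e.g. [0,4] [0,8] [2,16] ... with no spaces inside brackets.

Computing bounds per retry:
  i=0: D_i=min(2*3^0,30)=2, bounds=[0,2]
  i=1: D_i=min(2*3^1,30)=6, bounds=[0,6]
  i=2: D_i=min(2*3^2,30)=18, bounds=[0,18]
  i=3: D_i=min(2*3^3,30)=30, bounds=[0,30]
  i=4: D_i=min(2*3^4,30)=30, bounds=[0,30]
  i=5: D_i=min(2*3^5,30)=30, bounds=[0,30]
  i=6: D_i=min(2*3^6,30)=30, bounds=[0,30]

Answer: [0,2] [0,6] [0,18] [0,30] [0,30] [0,30] [0,30]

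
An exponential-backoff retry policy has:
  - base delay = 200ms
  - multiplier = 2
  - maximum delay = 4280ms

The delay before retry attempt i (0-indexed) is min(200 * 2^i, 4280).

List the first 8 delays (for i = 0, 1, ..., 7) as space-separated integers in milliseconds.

Answer: 200 400 800 1600 3200 4280 4280 4280

Derivation:
Computing each delay:
  i=0: min(200*2^0, 4280) = 200
  i=1: min(200*2^1, 4280) = 400
  i=2: min(200*2^2, 4280) = 800
  i=3: min(200*2^3, 4280) = 1600
  i=4: min(200*2^4, 4280) = 3200
  i=5: min(200*2^5, 4280) = 4280
  i=6: min(200*2^6, 4280) = 4280
  i=7: min(200*2^7, 4280) = 4280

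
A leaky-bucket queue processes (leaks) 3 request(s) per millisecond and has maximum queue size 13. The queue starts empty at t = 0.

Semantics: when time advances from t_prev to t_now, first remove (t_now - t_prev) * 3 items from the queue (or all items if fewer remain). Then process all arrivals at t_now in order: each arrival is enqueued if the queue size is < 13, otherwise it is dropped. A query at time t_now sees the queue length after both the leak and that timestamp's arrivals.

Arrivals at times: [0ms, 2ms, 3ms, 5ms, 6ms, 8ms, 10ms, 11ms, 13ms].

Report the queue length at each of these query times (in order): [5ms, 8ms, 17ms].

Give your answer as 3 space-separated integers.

Answer: 1 1 0

Derivation:
Queue lengths at query times:
  query t=5ms: backlog = 1
  query t=8ms: backlog = 1
  query t=17ms: backlog = 0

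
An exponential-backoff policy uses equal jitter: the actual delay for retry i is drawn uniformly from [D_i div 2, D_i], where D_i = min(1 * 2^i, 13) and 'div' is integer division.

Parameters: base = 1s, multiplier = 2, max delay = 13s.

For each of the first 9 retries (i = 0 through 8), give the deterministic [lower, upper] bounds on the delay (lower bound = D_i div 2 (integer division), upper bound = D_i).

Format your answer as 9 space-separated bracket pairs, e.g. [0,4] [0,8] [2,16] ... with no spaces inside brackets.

Computing bounds per retry:
  i=0: D_i=min(1*2^0,13)=1, bounds=[0,1]
  i=1: D_i=min(1*2^1,13)=2, bounds=[1,2]
  i=2: D_i=min(1*2^2,13)=4, bounds=[2,4]
  i=3: D_i=min(1*2^3,13)=8, bounds=[4,8]
  i=4: D_i=min(1*2^4,13)=13, bounds=[6,13]
  i=5: D_i=min(1*2^5,13)=13, bounds=[6,13]
  i=6: D_i=min(1*2^6,13)=13, bounds=[6,13]
  i=7: D_i=min(1*2^7,13)=13, bounds=[6,13]
  i=8: D_i=min(1*2^8,13)=13, bounds=[6,13]

Answer: [0,1] [1,2] [2,4] [4,8] [6,13] [6,13] [6,13] [6,13] [6,13]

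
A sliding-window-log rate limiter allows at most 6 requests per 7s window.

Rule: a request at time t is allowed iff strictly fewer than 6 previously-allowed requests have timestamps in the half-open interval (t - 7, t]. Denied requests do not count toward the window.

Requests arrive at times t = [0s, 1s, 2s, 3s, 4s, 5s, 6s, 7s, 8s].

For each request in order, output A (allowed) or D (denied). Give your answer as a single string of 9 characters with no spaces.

Tracking allowed requests in the window:
  req#1 t=0s: ALLOW
  req#2 t=1s: ALLOW
  req#3 t=2s: ALLOW
  req#4 t=3s: ALLOW
  req#5 t=4s: ALLOW
  req#6 t=5s: ALLOW
  req#7 t=6s: DENY
  req#8 t=7s: ALLOW
  req#9 t=8s: ALLOW

Answer: AAAAAADAA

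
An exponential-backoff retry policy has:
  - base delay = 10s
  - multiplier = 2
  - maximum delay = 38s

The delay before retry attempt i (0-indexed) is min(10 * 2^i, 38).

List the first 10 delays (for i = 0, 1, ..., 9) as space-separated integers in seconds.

Computing each delay:
  i=0: min(10*2^0, 38) = 10
  i=1: min(10*2^1, 38) = 20
  i=2: min(10*2^2, 38) = 38
  i=3: min(10*2^3, 38) = 38
  i=4: min(10*2^4, 38) = 38
  i=5: min(10*2^5, 38) = 38
  i=6: min(10*2^6, 38) = 38
  i=7: min(10*2^7, 38) = 38
  i=8: min(10*2^8, 38) = 38
  i=9: min(10*2^9, 38) = 38

Answer: 10 20 38 38 38 38 38 38 38 38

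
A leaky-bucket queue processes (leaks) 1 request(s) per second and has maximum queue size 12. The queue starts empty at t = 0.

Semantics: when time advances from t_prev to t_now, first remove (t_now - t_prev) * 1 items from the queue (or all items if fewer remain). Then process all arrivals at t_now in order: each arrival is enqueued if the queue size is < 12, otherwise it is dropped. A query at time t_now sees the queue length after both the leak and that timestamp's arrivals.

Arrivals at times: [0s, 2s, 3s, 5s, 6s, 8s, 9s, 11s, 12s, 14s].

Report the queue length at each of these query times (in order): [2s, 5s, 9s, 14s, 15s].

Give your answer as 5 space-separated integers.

Queue lengths at query times:
  query t=2s: backlog = 1
  query t=5s: backlog = 1
  query t=9s: backlog = 1
  query t=14s: backlog = 1
  query t=15s: backlog = 0

Answer: 1 1 1 1 0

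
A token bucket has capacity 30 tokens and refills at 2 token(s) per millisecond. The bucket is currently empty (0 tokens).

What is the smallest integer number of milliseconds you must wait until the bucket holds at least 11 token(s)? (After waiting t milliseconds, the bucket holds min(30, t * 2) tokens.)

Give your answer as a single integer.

Answer: 6

Derivation:
Need t * 2 >= 11, so t >= 11/2.
Smallest integer t = ceil(11/2) = 6.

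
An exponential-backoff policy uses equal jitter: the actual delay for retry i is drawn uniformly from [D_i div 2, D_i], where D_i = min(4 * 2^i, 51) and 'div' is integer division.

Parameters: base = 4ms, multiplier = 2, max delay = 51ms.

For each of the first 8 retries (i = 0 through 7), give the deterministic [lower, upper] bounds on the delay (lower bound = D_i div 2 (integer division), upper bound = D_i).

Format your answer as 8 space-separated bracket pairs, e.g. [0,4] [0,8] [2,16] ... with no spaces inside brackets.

Answer: [2,4] [4,8] [8,16] [16,32] [25,51] [25,51] [25,51] [25,51]

Derivation:
Computing bounds per retry:
  i=0: D_i=min(4*2^0,51)=4, bounds=[2,4]
  i=1: D_i=min(4*2^1,51)=8, bounds=[4,8]
  i=2: D_i=min(4*2^2,51)=16, bounds=[8,16]
  i=3: D_i=min(4*2^3,51)=32, bounds=[16,32]
  i=4: D_i=min(4*2^4,51)=51, bounds=[25,51]
  i=5: D_i=min(4*2^5,51)=51, bounds=[25,51]
  i=6: D_i=min(4*2^6,51)=51, bounds=[25,51]
  i=7: D_i=min(4*2^7,51)=51, bounds=[25,51]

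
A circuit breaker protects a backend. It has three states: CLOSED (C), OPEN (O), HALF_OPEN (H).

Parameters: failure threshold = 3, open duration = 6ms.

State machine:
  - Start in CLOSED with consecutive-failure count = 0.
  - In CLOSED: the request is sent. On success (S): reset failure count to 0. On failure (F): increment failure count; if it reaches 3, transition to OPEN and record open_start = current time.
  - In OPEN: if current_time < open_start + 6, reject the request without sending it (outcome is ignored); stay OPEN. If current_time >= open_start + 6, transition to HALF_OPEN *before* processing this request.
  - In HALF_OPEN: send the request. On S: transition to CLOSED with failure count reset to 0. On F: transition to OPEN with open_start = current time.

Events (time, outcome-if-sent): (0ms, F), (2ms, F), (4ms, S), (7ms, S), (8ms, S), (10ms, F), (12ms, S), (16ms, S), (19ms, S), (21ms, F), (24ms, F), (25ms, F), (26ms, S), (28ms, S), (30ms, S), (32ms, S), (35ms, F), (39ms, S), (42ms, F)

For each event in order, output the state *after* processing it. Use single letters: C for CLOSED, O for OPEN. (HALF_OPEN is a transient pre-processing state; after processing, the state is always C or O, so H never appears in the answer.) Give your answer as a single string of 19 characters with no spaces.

State after each event:
  event#1 t=0ms outcome=F: state=CLOSED
  event#2 t=2ms outcome=F: state=CLOSED
  event#3 t=4ms outcome=S: state=CLOSED
  event#4 t=7ms outcome=S: state=CLOSED
  event#5 t=8ms outcome=S: state=CLOSED
  event#6 t=10ms outcome=F: state=CLOSED
  event#7 t=12ms outcome=S: state=CLOSED
  event#8 t=16ms outcome=S: state=CLOSED
  event#9 t=19ms outcome=S: state=CLOSED
  event#10 t=21ms outcome=F: state=CLOSED
  event#11 t=24ms outcome=F: state=CLOSED
  event#12 t=25ms outcome=F: state=OPEN
  event#13 t=26ms outcome=S: state=OPEN
  event#14 t=28ms outcome=S: state=OPEN
  event#15 t=30ms outcome=S: state=OPEN
  event#16 t=32ms outcome=S: state=CLOSED
  event#17 t=35ms outcome=F: state=CLOSED
  event#18 t=39ms outcome=S: state=CLOSED
  event#19 t=42ms outcome=F: state=CLOSED

Answer: CCCCCCCCCCCOOOOCCCC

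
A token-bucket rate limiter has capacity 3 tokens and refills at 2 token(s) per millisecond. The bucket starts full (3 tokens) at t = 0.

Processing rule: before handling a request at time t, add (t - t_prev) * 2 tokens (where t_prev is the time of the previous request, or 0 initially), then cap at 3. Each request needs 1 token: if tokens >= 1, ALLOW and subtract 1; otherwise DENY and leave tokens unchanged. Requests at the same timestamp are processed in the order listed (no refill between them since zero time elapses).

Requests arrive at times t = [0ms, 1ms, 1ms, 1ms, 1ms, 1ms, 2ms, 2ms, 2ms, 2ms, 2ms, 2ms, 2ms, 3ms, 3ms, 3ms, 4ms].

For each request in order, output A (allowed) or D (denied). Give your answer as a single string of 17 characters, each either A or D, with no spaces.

Answer: AAAADDAADDDDDAADA

Derivation:
Simulating step by step:
  req#1 t=0ms: ALLOW
  req#2 t=1ms: ALLOW
  req#3 t=1ms: ALLOW
  req#4 t=1ms: ALLOW
  req#5 t=1ms: DENY
  req#6 t=1ms: DENY
  req#7 t=2ms: ALLOW
  req#8 t=2ms: ALLOW
  req#9 t=2ms: DENY
  req#10 t=2ms: DENY
  req#11 t=2ms: DENY
  req#12 t=2ms: DENY
  req#13 t=2ms: DENY
  req#14 t=3ms: ALLOW
  req#15 t=3ms: ALLOW
  req#16 t=3ms: DENY
  req#17 t=4ms: ALLOW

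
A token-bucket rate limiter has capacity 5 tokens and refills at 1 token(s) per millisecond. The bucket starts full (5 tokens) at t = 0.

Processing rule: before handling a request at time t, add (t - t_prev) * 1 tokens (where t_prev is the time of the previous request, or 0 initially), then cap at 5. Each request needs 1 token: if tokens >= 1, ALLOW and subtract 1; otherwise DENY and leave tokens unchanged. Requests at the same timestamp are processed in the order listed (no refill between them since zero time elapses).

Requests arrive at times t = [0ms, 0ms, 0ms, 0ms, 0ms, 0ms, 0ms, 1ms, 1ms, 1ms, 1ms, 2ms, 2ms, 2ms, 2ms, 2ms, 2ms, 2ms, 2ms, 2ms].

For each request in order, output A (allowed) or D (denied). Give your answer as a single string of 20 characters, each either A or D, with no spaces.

Simulating step by step:
  req#1 t=0ms: ALLOW
  req#2 t=0ms: ALLOW
  req#3 t=0ms: ALLOW
  req#4 t=0ms: ALLOW
  req#5 t=0ms: ALLOW
  req#6 t=0ms: DENY
  req#7 t=0ms: DENY
  req#8 t=1ms: ALLOW
  req#9 t=1ms: DENY
  req#10 t=1ms: DENY
  req#11 t=1ms: DENY
  req#12 t=2ms: ALLOW
  req#13 t=2ms: DENY
  req#14 t=2ms: DENY
  req#15 t=2ms: DENY
  req#16 t=2ms: DENY
  req#17 t=2ms: DENY
  req#18 t=2ms: DENY
  req#19 t=2ms: DENY
  req#20 t=2ms: DENY

Answer: AAAAADDADDDADDDDDDDD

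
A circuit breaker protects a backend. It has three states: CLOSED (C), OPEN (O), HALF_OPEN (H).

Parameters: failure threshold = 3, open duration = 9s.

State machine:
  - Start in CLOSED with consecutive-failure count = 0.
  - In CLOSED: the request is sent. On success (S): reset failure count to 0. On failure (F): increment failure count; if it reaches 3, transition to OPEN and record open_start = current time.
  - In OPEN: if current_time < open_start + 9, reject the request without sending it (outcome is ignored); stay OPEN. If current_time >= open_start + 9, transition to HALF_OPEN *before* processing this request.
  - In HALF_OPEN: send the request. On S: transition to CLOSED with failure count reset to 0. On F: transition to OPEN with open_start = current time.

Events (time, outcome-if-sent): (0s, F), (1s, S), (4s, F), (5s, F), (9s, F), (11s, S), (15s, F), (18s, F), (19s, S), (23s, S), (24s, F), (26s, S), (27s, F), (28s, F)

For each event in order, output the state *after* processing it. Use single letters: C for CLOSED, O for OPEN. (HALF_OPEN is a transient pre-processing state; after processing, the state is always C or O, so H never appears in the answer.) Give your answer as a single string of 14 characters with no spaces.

Answer: CCCCOOOOOOOOOO

Derivation:
State after each event:
  event#1 t=0s outcome=F: state=CLOSED
  event#2 t=1s outcome=S: state=CLOSED
  event#3 t=4s outcome=F: state=CLOSED
  event#4 t=5s outcome=F: state=CLOSED
  event#5 t=9s outcome=F: state=OPEN
  event#6 t=11s outcome=S: state=OPEN
  event#7 t=15s outcome=F: state=OPEN
  event#8 t=18s outcome=F: state=OPEN
  event#9 t=19s outcome=S: state=OPEN
  event#10 t=23s outcome=S: state=OPEN
  event#11 t=24s outcome=F: state=OPEN
  event#12 t=26s outcome=S: state=OPEN
  event#13 t=27s outcome=F: state=OPEN
  event#14 t=28s outcome=F: state=OPEN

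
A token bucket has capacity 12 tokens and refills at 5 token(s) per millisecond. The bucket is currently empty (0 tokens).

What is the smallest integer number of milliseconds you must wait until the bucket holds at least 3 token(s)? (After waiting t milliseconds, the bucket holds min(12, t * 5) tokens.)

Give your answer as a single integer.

Need t * 5 >= 3, so t >= 3/5.
Smallest integer t = ceil(3/5) = 1.

Answer: 1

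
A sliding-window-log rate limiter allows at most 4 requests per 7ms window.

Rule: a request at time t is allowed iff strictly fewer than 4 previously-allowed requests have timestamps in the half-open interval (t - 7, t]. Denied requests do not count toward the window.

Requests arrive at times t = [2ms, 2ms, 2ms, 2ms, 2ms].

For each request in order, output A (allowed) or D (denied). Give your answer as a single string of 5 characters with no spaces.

Answer: AAAAD

Derivation:
Tracking allowed requests in the window:
  req#1 t=2ms: ALLOW
  req#2 t=2ms: ALLOW
  req#3 t=2ms: ALLOW
  req#4 t=2ms: ALLOW
  req#5 t=2ms: DENY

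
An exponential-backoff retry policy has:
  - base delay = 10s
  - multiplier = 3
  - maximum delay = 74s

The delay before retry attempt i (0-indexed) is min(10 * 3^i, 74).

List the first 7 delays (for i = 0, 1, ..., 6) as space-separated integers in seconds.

Computing each delay:
  i=0: min(10*3^0, 74) = 10
  i=1: min(10*3^1, 74) = 30
  i=2: min(10*3^2, 74) = 74
  i=3: min(10*3^3, 74) = 74
  i=4: min(10*3^4, 74) = 74
  i=5: min(10*3^5, 74) = 74
  i=6: min(10*3^6, 74) = 74

Answer: 10 30 74 74 74 74 74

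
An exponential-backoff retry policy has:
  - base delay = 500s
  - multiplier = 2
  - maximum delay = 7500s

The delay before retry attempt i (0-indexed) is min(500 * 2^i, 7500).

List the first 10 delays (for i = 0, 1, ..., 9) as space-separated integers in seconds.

Answer: 500 1000 2000 4000 7500 7500 7500 7500 7500 7500

Derivation:
Computing each delay:
  i=0: min(500*2^0, 7500) = 500
  i=1: min(500*2^1, 7500) = 1000
  i=2: min(500*2^2, 7500) = 2000
  i=3: min(500*2^3, 7500) = 4000
  i=4: min(500*2^4, 7500) = 7500
  i=5: min(500*2^5, 7500) = 7500
  i=6: min(500*2^6, 7500) = 7500
  i=7: min(500*2^7, 7500) = 7500
  i=8: min(500*2^8, 7500) = 7500
  i=9: min(500*2^9, 7500) = 7500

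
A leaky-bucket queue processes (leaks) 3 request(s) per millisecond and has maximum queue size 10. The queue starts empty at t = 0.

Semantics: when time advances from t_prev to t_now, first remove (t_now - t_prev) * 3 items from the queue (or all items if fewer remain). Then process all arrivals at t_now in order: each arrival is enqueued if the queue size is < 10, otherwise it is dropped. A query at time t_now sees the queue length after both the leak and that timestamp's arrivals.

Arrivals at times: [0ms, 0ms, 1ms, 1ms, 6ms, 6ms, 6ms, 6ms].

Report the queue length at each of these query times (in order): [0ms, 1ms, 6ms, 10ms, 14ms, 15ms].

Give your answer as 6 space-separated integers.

Answer: 2 2 4 0 0 0

Derivation:
Queue lengths at query times:
  query t=0ms: backlog = 2
  query t=1ms: backlog = 2
  query t=6ms: backlog = 4
  query t=10ms: backlog = 0
  query t=14ms: backlog = 0
  query t=15ms: backlog = 0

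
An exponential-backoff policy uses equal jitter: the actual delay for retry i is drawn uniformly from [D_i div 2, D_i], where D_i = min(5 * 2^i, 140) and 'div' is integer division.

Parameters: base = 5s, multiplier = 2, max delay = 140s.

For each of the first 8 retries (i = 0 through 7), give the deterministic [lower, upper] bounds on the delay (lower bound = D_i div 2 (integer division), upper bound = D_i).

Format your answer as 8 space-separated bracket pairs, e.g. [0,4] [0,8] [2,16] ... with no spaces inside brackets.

Answer: [2,5] [5,10] [10,20] [20,40] [40,80] [70,140] [70,140] [70,140]

Derivation:
Computing bounds per retry:
  i=0: D_i=min(5*2^0,140)=5, bounds=[2,5]
  i=1: D_i=min(5*2^1,140)=10, bounds=[5,10]
  i=2: D_i=min(5*2^2,140)=20, bounds=[10,20]
  i=3: D_i=min(5*2^3,140)=40, bounds=[20,40]
  i=4: D_i=min(5*2^4,140)=80, bounds=[40,80]
  i=5: D_i=min(5*2^5,140)=140, bounds=[70,140]
  i=6: D_i=min(5*2^6,140)=140, bounds=[70,140]
  i=7: D_i=min(5*2^7,140)=140, bounds=[70,140]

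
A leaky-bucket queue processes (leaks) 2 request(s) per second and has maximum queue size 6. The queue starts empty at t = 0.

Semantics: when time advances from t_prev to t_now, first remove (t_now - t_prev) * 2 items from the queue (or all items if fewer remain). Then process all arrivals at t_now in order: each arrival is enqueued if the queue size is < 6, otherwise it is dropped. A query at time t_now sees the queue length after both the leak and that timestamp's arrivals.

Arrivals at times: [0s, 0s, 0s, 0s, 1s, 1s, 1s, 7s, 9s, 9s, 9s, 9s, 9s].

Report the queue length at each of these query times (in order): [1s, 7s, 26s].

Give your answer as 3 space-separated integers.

Answer: 5 1 0

Derivation:
Queue lengths at query times:
  query t=1s: backlog = 5
  query t=7s: backlog = 1
  query t=26s: backlog = 0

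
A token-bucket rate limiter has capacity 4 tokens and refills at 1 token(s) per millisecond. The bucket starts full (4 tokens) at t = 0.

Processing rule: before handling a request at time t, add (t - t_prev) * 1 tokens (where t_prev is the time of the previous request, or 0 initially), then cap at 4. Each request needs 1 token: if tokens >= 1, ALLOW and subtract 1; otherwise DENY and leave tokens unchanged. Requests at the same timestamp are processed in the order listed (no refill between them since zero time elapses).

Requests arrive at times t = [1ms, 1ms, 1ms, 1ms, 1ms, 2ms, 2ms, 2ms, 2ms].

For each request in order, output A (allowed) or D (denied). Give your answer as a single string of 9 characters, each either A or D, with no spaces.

Simulating step by step:
  req#1 t=1ms: ALLOW
  req#2 t=1ms: ALLOW
  req#3 t=1ms: ALLOW
  req#4 t=1ms: ALLOW
  req#5 t=1ms: DENY
  req#6 t=2ms: ALLOW
  req#7 t=2ms: DENY
  req#8 t=2ms: DENY
  req#9 t=2ms: DENY

Answer: AAAADADDD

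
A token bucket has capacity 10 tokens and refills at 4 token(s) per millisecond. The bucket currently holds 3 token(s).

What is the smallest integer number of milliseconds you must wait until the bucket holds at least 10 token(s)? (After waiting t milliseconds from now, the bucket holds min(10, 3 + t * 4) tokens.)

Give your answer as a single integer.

Need 3 + t * 4 >= 10, so t >= 7/4.
Smallest integer t = ceil(7/4) = 2.

Answer: 2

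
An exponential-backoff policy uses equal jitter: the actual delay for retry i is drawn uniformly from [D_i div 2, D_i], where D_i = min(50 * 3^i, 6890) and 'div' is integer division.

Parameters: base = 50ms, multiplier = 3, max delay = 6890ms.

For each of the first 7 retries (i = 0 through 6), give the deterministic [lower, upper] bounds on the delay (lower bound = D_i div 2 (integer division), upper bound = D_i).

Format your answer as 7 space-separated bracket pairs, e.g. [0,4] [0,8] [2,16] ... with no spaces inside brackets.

Computing bounds per retry:
  i=0: D_i=min(50*3^0,6890)=50, bounds=[25,50]
  i=1: D_i=min(50*3^1,6890)=150, bounds=[75,150]
  i=2: D_i=min(50*3^2,6890)=450, bounds=[225,450]
  i=3: D_i=min(50*3^3,6890)=1350, bounds=[675,1350]
  i=4: D_i=min(50*3^4,6890)=4050, bounds=[2025,4050]
  i=5: D_i=min(50*3^5,6890)=6890, bounds=[3445,6890]
  i=6: D_i=min(50*3^6,6890)=6890, bounds=[3445,6890]

Answer: [25,50] [75,150] [225,450] [675,1350] [2025,4050] [3445,6890] [3445,6890]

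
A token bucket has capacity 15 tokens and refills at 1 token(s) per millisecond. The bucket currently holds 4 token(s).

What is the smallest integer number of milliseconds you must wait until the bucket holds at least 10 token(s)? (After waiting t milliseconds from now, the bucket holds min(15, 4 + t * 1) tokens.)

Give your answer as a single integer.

Need 4 + t * 1 >= 10, so t >= 6/1.
Smallest integer t = ceil(6/1) = 6.

Answer: 6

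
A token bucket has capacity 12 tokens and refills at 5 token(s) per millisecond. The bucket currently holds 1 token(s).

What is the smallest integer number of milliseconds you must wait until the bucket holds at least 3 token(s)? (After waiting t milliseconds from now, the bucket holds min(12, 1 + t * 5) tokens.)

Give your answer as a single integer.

Answer: 1

Derivation:
Need 1 + t * 5 >= 3, so t >= 2/5.
Smallest integer t = ceil(2/5) = 1.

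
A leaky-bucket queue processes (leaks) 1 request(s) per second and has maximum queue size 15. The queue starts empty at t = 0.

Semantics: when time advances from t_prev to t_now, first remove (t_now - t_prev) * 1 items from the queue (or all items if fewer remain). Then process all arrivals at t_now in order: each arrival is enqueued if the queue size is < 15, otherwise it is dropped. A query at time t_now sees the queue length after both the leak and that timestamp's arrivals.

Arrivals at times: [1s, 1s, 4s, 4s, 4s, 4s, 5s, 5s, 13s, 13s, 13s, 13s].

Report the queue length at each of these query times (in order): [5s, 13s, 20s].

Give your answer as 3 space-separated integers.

Answer: 5 4 0

Derivation:
Queue lengths at query times:
  query t=5s: backlog = 5
  query t=13s: backlog = 4
  query t=20s: backlog = 0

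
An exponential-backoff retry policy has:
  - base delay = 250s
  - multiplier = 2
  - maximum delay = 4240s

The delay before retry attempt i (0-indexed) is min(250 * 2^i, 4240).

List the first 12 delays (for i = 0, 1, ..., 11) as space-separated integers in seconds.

Answer: 250 500 1000 2000 4000 4240 4240 4240 4240 4240 4240 4240

Derivation:
Computing each delay:
  i=0: min(250*2^0, 4240) = 250
  i=1: min(250*2^1, 4240) = 500
  i=2: min(250*2^2, 4240) = 1000
  i=3: min(250*2^3, 4240) = 2000
  i=4: min(250*2^4, 4240) = 4000
  i=5: min(250*2^5, 4240) = 4240
  i=6: min(250*2^6, 4240) = 4240
  i=7: min(250*2^7, 4240) = 4240
  i=8: min(250*2^8, 4240) = 4240
  i=9: min(250*2^9, 4240) = 4240
  i=10: min(250*2^10, 4240) = 4240
  i=11: min(250*2^11, 4240) = 4240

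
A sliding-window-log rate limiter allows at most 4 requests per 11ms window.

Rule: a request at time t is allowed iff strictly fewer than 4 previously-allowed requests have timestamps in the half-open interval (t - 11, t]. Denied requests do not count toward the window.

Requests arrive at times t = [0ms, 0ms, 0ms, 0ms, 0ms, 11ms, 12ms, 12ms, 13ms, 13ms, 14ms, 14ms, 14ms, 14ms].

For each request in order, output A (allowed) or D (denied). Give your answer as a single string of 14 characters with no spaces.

Tracking allowed requests in the window:
  req#1 t=0ms: ALLOW
  req#2 t=0ms: ALLOW
  req#3 t=0ms: ALLOW
  req#4 t=0ms: ALLOW
  req#5 t=0ms: DENY
  req#6 t=11ms: ALLOW
  req#7 t=12ms: ALLOW
  req#8 t=12ms: ALLOW
  req#9 t=13ms: ALLOW
  req#10 t=13ms: DENY
  req#11 t=14ms: DENY
  req#12 t=14ms: DENY
  req#13 t=14ms: DENY
  req#14 t=14ms: DENY

Answer: AAAADAAAADDDDD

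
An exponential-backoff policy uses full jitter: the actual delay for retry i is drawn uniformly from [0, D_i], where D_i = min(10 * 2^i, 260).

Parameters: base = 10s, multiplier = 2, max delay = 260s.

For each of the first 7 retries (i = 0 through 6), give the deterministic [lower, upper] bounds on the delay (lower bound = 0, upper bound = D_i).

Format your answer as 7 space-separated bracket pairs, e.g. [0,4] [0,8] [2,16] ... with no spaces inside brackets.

Computing bounds per retry:
  i=0: D_i=min(10*2^0,260)=10, bounds=[0,10]
  i=1: D_i=min(10*2^1,260)=20, bounds=[0,20]
  i=2: D_i=min(10*2^2,260)=40, bounds=[0,40]
  i=3: D_i=min(10*2^3,260)=80, bounds=[0,80]
  i=4: D_i=min(10*2^4,260)=160, bounds=[0,160]
  i=5: D_i=min(10*2^5,260)=260, bounds=[0,260]
  i=6: D_i=min(10*2^6,260)=260, bounds=[0,260]

Answer: [0,10] [0,20] [0,40] [0,80] [0,160] [0,260] [0,260]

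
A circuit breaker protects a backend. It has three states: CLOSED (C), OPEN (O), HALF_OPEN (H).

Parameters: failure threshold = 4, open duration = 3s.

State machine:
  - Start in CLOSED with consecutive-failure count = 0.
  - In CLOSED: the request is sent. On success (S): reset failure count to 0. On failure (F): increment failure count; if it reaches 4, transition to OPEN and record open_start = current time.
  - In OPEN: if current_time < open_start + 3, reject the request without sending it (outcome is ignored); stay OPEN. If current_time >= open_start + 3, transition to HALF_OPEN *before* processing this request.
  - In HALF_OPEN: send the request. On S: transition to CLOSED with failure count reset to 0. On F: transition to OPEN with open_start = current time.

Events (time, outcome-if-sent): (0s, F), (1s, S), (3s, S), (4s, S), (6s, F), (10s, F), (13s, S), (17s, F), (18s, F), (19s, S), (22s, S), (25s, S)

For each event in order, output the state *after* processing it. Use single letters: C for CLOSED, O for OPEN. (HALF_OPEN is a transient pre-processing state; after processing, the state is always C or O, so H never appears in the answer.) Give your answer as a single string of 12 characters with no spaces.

State after each event:
  event#1 t=0s outcome=F: state=CLOSED
  event#2 t=1s outcome=S: state=CLOSED
  event#3 t=3s outcome=S: state=CLOSED
  event#4 t=4s outcome=S: state=CLOSED
  event#5 t=6s outcome=F: state=CLOSED
  event#6 t=10s outcome=F: state=CLOSED
  event#7 t=13s outcome=S: state=CLOSED
  event#8 t=17s outcome=F: state=CLOSED
  event#9 t=18s outcome=F: state=CLOSED
  event#10 t=19s outcome=S: state=CLOSED
  event#11 t=22s outcome=S: state=CLOSED
  event#12 t=25s outcome=S: state=CLOSED

Answer: CCCCCCCCCCCC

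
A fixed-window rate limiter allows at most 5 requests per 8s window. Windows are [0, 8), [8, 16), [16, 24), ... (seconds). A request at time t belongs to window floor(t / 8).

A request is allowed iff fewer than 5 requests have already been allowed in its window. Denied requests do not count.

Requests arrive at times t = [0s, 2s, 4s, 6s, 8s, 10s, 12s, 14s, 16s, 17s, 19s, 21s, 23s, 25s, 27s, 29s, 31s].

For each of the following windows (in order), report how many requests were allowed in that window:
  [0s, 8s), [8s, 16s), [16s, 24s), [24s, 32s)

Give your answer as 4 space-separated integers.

Processing requests:
  req#1 t=0s (window 0): ALLOW
  req#2 t=2s (window 0): ALLOW
  req#3 t=4s (window 0): ALLOW
  req#4 t=6s (window 0): ALLOW
  req#5 t=8s (window 1): ALLOW
  req#6 t=10s (window 1): ALLOW
  req#7 t=12s (window 1): ALLOW
  req#8 t=14s (window 1): ALLOW
  req#9 t=16s (window 2): ALLOW
  req#10 t=17s (window 2): ALLOW
  req#11 t=19s (window 2): ALLOW
  req#12 t=21s (window 2): ALLOW
  req#13 t=23s (window 2): ALLOW
  req#14 t=25s (window 3): ALLOW
  req#15 t=27s (window 3): ALLOW
  req#16 t=29s (window 3): ALLOW
  req#17 t=31s (window 3): ALLOW

Allowed counts by window: 4 4 5 4

Answer: 4 4 5 4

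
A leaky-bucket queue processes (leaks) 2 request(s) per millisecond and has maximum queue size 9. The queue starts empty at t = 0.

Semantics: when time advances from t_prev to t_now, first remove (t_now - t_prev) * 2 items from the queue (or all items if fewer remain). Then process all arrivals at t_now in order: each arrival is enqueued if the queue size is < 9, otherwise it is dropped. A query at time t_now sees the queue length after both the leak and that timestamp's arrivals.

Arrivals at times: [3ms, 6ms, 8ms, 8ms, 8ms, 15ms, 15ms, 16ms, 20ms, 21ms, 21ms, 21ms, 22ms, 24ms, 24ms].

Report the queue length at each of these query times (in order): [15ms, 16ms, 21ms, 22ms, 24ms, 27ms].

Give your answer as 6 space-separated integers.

Answer: 2 1 3 2 2 0

Derivation:
Queue lengths at query times:
  query t=15ms: backlog = 2
  query t=16ms: backlog = 1
  query t=21ms: backlog = 3
  query t=22ms: backlog = 2
  query t=24ms: backlog = 2
  query t=27ms: backlog = 0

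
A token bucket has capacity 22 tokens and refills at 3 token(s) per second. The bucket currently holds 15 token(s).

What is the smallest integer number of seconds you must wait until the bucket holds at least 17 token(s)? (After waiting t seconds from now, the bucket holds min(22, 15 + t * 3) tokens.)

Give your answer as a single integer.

Answer: 1

Derivation:
Need 15 + t * 3 >= 17, so t >= 2/3.
Smallest integer t = ceil(2/3) = 1.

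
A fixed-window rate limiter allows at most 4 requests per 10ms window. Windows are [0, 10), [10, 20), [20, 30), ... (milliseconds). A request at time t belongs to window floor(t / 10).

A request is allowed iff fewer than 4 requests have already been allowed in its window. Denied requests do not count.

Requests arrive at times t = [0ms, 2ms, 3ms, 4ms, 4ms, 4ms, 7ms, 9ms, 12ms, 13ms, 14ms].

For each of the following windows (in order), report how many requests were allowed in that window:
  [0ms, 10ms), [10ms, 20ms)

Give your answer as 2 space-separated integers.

Answer: 4 3

Derivation:
Processing requests:
  req#1 t=0ms (window 0): ALLOW
  req#2 t=2ms (window 0): ALLOW
  req#3 t=3ms (window 0): ALLOW
  req#4 t=4ms (window 0): ALLOW
  req#5 t=4ms (window 0): DENY
  req#6 t=4ms (window 0): DENY
  req#7 t=7ms (window 0): DENY
  req#8 t=9ms (window 0): DENY
  req#9 t=12ms (window 1): ALLOW
  req#10 t=13ms (window 1): ALLOW
  req#11 t=14ms (window 1): ALLOW

Allowed counts by window: 4 3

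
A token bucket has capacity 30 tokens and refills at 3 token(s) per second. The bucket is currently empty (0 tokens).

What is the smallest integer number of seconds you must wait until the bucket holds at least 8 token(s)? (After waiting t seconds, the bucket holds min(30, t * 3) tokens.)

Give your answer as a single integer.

Need t * 3 >= 8, so t >= 8/3.
Smallest integer t = ceil(8/3) = 3.

Answer: 3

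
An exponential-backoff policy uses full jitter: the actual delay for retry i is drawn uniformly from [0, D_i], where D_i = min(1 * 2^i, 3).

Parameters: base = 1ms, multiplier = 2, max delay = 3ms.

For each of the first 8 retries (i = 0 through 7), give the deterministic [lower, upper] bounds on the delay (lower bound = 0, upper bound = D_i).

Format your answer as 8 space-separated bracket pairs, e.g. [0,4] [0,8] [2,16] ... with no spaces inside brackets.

Answer: [0,1] [0,2] [0,3] [0,3] [0,3] [0,3] [0,3] [0,3]

Derivation:
Computing bounds per retry:
  i=0: D_i=min(1*2^0,3)=1, bounds=[0,1]
  i=1: D_i=min(1*2^1,3)=2, bounds=[0,2]
  i=2: D_i=min(1*2^2,3)=3, bounds=[0,3]
  i=3: D_i=min(1*2^3,3)=3, bounds=[0,3]
  i=4: D_i=min(1*2^4,3)=3, bounds=[0,3]
  i=5: D_i=min(1*2^5,3)=3, bounds=[0,3]
  i=6: D_i=min(1*2^6,3)=3, bounds=[0,3]
  i=7: D_i=min(1*2^7,3)=3, bounds=[0,3]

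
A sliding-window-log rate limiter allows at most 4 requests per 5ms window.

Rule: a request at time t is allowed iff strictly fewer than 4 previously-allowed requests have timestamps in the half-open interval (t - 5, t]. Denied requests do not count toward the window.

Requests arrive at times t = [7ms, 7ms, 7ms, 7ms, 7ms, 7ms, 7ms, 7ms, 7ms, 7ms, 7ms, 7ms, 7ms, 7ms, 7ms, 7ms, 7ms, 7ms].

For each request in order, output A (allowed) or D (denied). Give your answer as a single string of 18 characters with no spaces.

Tracking allowed requests in the window:
  req#1 t=7ms: ALLOW
  req#2 t=7ms: ALLOW
  req#3 t=7ms: ALLOW
  req#4 t=7ms: ALLOW
  req#5 t=7ms: DENY
  req#6 t=7ms: DENY
  req#7 t=7ms: DENY
  req#8 t=7ms: DENY
  req#9 t=7ms: DENY
  req#10 t=7ms: DENY
  req#11 t=7ms: DENY
  req#12 t=7ms: DENY
  req#13 t=7ms: DENY
  req#14 t=7ms: DENY
  req#15 t=7ms: DENY
  req#16 t=7ms: DENY
  req#17 t=7ms: DENY
  req#18 t=7ms: DENY

Answer: AAAADDDDDDDDDDDDDD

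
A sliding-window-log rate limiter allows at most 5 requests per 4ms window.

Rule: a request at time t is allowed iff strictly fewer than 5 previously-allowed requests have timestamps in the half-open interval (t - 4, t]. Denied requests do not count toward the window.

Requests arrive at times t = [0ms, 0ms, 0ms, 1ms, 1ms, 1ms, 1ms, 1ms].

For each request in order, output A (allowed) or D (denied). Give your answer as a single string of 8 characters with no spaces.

Tracking allowed requests in the window:
  req#1 t=0ms: ALLOW
  req#2 t=0ms: ALLOW
  req#3 t=0ms: ALLOW
  req#4 t=1ms: ALLOW
  req#5 t=1ms: ALLOW
  req#6 t=1ms: DENY
  req#7 t=1ms: DENY
  req#8 t=1ms: DENY

Answer: AAAAADDD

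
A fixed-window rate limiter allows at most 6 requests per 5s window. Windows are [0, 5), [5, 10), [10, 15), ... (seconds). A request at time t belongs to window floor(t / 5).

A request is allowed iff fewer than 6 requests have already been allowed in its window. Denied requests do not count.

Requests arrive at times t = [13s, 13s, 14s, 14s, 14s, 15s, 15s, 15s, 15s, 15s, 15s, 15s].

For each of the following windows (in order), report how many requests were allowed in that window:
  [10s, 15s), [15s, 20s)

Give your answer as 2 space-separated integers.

Answer: 5 6

Derivation:
Processing requests:
  req#1 t=13s (window 2): ALLOW
  req#2 t=13s (window 2): ALLOW
  req#3 t=14s (window 2): ALLOW
  req#4 t=14s (window 2): ALLOW
  req#5 t=14s (window 2): ALLOW
  req#6 t=15s (window 3): ALLOW
  req#7 t=15s (window 3): ALLOW
  req#8 t=15s (window 3): ALLOW
  req#9 t=15s (window 3): ALLOW
  req#10 t=15s (window 3): ALLOW
  req#11 t=15s (window 3): ALLOW
  req#12 t=15s (window 3): DENY

Allowed counts by window: 5 6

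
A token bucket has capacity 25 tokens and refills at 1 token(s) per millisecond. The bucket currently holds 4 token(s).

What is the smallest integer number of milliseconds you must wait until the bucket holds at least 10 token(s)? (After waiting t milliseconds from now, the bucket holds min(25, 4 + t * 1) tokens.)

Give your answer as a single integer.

Answer: 6

Derivation:
Need 4 + t * 1 >= 10, so t >= 6/1.
Smallest integer t = ceil(6/1) = 6.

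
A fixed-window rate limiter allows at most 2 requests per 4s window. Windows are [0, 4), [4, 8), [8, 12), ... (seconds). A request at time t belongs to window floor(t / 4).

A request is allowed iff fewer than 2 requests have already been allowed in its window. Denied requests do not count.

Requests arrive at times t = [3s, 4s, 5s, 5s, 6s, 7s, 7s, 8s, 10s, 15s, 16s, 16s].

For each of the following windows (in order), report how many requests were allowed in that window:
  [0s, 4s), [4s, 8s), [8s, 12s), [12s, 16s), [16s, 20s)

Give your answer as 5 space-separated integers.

Processing requests:
  req#1 t=3s (window 0): ALLOW
  req#2 t=4s (window 1): ALLOW
  req#3 t=5s (window 1): ALLOW
  req#4 t=5s (window 1): DENY
  req#5 t=6s (window 1): DENY
  req#6 t=7s (window 1): DENY
  req#7 t=7s (window 1): DENY
  req#8 t=8s (window 2): ALLOW
  req#9 t=10s (window 2): ALLOW
  req#10 t=15s (window 3): ALLOW
  req#11 t=16s (window 4): ALLOW
  req#12 t=16s (window 4): ALLOW

Allowed counts by window: 1 2 2 1 2

Answer: 1 2 2 1 2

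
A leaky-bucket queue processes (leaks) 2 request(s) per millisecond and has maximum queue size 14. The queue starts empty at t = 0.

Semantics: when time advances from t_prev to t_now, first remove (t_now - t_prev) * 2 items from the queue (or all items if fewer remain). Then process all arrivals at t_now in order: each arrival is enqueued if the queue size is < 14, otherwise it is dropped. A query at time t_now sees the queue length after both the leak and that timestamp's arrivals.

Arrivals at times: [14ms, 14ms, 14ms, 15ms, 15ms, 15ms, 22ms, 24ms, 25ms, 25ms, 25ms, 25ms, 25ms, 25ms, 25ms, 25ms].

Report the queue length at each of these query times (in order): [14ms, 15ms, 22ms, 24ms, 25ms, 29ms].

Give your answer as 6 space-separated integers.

Answer: 3 4 1 1 8 0

Derivation:
Queue lengths at query times:
  query t=14ms: backlog = 3
  query t=15ms: backlog = 4
  query t=22ms: backlog = 1
  query t=24ms: backlog = 1
  query t=25ms: backlog = 8
  query t=29ms: backlog = 0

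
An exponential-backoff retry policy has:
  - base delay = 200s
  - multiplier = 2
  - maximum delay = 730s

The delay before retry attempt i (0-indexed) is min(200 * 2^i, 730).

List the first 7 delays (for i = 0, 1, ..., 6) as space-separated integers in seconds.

Answer: 200 400 730 730 730 730 730

Derivation:
Computing each delay:
  i=0: min(200*2^0, 730) = 200
  i=1: min(200*2^1, 730) = 400
  i=2: min(200*2^2, 730) = 730
  i=3: min(200*2^3, 730) = 730
  i=4: min(200*2^4, 730) = 730
  i=5: min(200*2^5, 730) = 730
  i=6: min(200*2^6, 730) = 730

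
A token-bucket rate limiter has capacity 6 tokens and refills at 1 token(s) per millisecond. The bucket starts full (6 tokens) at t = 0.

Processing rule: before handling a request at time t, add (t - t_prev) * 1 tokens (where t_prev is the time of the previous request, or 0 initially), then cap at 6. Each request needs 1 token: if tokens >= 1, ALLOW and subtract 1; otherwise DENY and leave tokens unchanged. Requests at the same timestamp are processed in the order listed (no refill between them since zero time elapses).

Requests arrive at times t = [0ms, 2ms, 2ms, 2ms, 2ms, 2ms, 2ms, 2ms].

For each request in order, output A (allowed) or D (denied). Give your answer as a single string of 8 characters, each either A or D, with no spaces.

Answer: AAAAAAAD

Derivation:
Simulating step by step:
  req#1 t=0ms: ALLOW
  req#2 t=2ms: ALLOW
  req#3 t=2ms: ALLOW
  req#4 t=2ms: ALLOW
  req#5 t=2ms: ALLOW
  req#6 t=2ms: ALLOW
  req#7 t=2ms: ALLOW
  req#8 t=2ms: DENY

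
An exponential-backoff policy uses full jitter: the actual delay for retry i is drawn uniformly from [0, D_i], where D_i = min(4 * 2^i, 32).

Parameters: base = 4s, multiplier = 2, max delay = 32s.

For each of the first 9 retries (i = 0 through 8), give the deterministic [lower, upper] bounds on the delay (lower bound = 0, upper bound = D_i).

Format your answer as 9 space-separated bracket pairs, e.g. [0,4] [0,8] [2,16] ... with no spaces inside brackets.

Answer: [0,4] [0,8] [0,16] [0,32] [0,32] [0,32] [0,32] [0,32] [0,32]

Derivation:
Computing bounds per retry:
  i=0: D_i=min(4*2^0,32)=4, bounds=[0,4]
  i=1: D_i=min(4*2^1,32)=8, bounds=[0,8]
  i=2: D_i=min(4*2^2,32)=16, bounds=[0,16]
  i=3: D_i=min(4*2^3,32)=32, bounds=[0,32]
  i=4: D_i=min(4*2^4,32)=32, bounds=[0,32]
  i=5: D_i=min(4*2^5,32)=32, bounds=[0,32]
  i=6: D_i=min(4*2^6,32)=32, bounds=[0,32]
  i=7: D_i=min(4*2^7,32)=32, bounds=[0,32]
  i=8: D_i=min(4*2^8,32)=32, bounds=[0,32]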